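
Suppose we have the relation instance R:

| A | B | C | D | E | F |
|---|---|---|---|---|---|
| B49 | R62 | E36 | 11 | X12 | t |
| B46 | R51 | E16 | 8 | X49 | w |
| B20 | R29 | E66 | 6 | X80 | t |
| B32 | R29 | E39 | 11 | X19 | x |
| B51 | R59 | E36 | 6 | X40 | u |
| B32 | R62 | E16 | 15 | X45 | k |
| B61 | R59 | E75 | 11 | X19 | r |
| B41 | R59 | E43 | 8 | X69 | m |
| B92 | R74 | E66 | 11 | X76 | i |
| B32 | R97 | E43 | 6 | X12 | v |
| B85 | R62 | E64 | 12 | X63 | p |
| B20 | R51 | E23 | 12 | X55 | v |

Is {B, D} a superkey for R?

Yes

All 12 rows have distinct {B, D} values, so {B, D} → (all attributes) holds and {B, D} is a superkey.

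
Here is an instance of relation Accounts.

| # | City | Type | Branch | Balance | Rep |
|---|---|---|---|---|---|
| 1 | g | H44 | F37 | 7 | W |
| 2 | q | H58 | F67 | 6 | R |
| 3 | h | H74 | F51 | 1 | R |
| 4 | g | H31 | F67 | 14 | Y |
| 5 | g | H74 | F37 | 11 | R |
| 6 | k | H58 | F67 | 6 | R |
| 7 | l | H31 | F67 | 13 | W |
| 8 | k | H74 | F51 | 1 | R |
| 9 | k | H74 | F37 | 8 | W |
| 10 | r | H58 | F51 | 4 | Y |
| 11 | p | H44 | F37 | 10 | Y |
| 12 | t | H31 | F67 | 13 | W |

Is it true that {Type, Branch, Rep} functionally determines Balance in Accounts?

(Type=H44, Branch=F37, Rep=W): row 1 → Balance = 7 ✓
(Type=H58, Branch=F67, Rep=R): rows 2, 6 → Balance = 6, 6 ✓
(Type=H74, Branch=F51, Rep=R): rows 3, 8 → Balance = 1, 1 ✓
(Type=H31, Branch=F67, Rep=Y): row 4 → Balance = 14 ✓
(Type=H74, Branch=F37, Rep=R): row 5 → Balance = 11 ✓
(Type=H31, Branch=F67, Rep=W): rows 7, 12 → Balance = 13, 13 ✓
(Type=H74, Branch=F37, Rep=W): row 9 → Balance = 8 ✓
(Type=H58, Branch=F51, Rep=Y): row 10 → Balance = 4 ✓
(Type=H44, Branch=F37, Rep=Y): row 11 → Balance = 10 ✓
Every {Type, Branch, Rep} value is associated with a single Balance value, so {Type, Branch, Rep} → Balance holds.

Yes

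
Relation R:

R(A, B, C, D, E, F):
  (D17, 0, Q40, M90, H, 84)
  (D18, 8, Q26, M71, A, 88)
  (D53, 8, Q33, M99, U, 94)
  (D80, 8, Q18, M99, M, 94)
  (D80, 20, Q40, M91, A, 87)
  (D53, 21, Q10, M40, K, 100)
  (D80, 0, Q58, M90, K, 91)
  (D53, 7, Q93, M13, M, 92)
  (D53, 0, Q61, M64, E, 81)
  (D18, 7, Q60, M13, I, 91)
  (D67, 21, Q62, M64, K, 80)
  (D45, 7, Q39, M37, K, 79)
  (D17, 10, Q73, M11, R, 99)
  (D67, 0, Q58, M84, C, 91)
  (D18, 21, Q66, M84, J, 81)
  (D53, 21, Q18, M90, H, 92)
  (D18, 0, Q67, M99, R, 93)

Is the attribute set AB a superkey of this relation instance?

Two distinct rows share (A=D53, B=21), so AB does not determine every attribute — not a superkey.

No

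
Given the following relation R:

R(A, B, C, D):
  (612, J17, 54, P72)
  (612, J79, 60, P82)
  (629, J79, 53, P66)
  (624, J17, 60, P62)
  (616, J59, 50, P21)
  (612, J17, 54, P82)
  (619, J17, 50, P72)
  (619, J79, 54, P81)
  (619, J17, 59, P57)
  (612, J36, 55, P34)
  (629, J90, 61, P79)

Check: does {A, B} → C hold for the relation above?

(A=612, B=J17): 2 rows → C = 54, 54 ✓
(A=612, B=J79): 1 row → C = 60 ✓
(A=629, B=J79): 1 row → C = 53 ✓
(A=624, B=J17): 1 row → C = 60 ✓
(A=616, B=J59): 1 row → C = 50 ✓
(A=619, B=J17): 2 rows → C takes values {50, 59} — violation
(A=619, B=J79): 1 row → C = 54 ✓
(A=612, B=J36): 1 row → C = 55 ✓
(A=629, B=J90): 1 row → C = 61 ✓
Two rows agree on {A, B} but differ on C, so {A, B} → C does not hold.

No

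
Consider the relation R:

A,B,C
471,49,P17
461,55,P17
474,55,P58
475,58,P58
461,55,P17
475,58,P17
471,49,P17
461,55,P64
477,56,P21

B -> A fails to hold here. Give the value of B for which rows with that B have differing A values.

55

B=49: 2 rows → A = 471, 471 ✓
B=55: 4 rows → A takes values {461, 474} — violation
B=58: 2 rows → A = 475, 475 ✓
B=56: 1 row → A = 477 ✓
The only B value with inconsistent A is B=55.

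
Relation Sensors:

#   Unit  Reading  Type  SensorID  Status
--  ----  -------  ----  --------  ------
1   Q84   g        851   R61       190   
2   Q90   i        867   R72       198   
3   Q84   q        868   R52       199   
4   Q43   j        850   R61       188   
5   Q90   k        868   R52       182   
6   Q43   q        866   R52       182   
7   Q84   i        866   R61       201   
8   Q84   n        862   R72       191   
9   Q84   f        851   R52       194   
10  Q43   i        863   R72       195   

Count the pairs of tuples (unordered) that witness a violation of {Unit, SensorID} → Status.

(Unit=Q84, SensorID=R61): violating pairs (1,7) — 1 pair.
(Unit=Q84, SensorID=R52): violating pairs (3,9) — 1 pair.

2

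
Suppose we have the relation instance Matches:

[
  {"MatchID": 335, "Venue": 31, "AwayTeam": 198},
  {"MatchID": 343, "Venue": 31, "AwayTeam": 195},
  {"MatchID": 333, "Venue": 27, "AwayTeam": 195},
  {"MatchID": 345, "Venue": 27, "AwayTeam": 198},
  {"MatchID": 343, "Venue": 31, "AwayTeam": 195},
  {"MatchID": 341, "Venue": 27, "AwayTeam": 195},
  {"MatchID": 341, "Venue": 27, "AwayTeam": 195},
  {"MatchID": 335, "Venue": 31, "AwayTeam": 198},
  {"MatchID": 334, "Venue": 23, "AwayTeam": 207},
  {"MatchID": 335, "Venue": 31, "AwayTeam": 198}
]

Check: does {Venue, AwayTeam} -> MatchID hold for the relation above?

No

(Venue=31, AwayTeam=198): 3 rows → MatchID = 335, 335, 335 ✓
(Venue=31, AwayTeam=195): 2 rows → MatchID = 343, 343 ✓
(Venue=27, AwayTeam=195): 3 rows → MatchID takes values {333, 341} — violation
(Venue=27, AwayTeam=198): 1 row → MatchID = 345 ✓
(Venue=23, AwayTeam=207): 1 row → MatchID = 334 ✓
Two rows agree on {Venue, AwayTeam} but differ on MatchID, so {Venue, AwayTeam} -> MatchID does not hold.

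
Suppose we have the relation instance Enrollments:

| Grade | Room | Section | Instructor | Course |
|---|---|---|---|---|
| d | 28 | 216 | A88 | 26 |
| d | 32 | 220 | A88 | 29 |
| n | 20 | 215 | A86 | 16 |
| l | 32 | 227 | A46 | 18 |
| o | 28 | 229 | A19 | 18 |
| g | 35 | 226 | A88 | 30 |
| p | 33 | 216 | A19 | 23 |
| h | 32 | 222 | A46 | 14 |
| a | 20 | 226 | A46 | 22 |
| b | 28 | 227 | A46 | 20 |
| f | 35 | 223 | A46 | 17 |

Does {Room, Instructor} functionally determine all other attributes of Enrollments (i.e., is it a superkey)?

Two distinct rows share (Room=32, Instructor=A46), so {Room, Instructor} does not determine every attribute — not a superkey.

No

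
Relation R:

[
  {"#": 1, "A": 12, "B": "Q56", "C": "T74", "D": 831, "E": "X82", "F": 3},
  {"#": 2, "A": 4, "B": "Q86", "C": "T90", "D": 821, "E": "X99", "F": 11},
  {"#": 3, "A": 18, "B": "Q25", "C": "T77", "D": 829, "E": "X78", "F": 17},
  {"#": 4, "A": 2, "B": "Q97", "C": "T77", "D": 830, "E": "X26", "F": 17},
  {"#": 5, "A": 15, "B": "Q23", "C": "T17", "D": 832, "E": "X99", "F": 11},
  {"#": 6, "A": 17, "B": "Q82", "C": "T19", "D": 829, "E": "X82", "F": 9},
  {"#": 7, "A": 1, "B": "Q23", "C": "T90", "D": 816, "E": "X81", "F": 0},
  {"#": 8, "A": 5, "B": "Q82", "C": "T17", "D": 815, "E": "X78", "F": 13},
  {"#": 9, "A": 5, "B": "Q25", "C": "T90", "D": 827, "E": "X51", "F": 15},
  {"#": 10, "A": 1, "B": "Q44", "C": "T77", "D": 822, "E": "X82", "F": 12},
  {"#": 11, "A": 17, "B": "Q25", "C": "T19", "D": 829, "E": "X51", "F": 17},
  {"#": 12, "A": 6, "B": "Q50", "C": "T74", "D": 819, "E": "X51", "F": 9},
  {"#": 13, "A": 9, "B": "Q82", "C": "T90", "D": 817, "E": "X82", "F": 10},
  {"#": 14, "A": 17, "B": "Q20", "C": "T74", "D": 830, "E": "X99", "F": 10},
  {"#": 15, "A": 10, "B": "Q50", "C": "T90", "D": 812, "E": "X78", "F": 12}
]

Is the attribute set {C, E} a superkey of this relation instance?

Yes

All 15 rows have distinct {C, E} values, so {C, E} → (all attributes) holds and {C, E} is a superkey.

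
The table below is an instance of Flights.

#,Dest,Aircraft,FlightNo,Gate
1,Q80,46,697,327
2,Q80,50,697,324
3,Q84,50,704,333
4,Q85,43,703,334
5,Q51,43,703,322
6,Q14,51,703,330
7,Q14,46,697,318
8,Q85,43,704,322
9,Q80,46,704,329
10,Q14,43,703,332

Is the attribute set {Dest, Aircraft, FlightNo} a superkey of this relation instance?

Yes

All 10 rows have distinct {Dest, Aircraft, FlightNo} values, so {Dest, Aircraft, FlightNo} → (all attributes) holds and {Dest, Aircraft, FlightNo} is a superkey.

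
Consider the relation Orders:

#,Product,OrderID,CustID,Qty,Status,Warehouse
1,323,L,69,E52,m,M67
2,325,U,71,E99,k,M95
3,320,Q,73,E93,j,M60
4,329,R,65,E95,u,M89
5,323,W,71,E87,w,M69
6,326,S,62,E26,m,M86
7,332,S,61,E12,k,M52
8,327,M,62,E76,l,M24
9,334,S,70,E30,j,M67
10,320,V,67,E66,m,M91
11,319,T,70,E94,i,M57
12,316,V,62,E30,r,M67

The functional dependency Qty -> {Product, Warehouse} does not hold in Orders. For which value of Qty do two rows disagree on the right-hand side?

E30

Qty=E52: row 1 → {Product,Warehouse} = (323, M67) ✓
Qty=E99: row 2 → {Product,Warehouse} = (325, M95) ✓
Qty=E93: row 3 → {Product,Warehouse} = (320, M60) ✓
Qty=E95: row 4 → {Product,Warehouse} = (329, M89) ✓
Qty=E87: row 5 → {Product,Warehouse} = (323, M69) ✓
Qty=E26: row 6 → {Product,Warehouse} = (326, M86) ✓
Qty=E12: row 7 → {Product,Warehouse} = (332, M52) ✓
Qty=E76: row 8 → {Product,Warehouse} = (327, M24) ✓
Qty=E30: rows 9, 12 → {Product,Warehouse} takes values {(334, M67), (316, M67)} — violation
Qty=E66: row 10 → {Product,Warehouse} = (320, M91) ✓
Qty=E94: row 11 → {Product,Warehouse} = (319, M57) ✓
The only Qty value with inconsistent RHS is Qty=E30.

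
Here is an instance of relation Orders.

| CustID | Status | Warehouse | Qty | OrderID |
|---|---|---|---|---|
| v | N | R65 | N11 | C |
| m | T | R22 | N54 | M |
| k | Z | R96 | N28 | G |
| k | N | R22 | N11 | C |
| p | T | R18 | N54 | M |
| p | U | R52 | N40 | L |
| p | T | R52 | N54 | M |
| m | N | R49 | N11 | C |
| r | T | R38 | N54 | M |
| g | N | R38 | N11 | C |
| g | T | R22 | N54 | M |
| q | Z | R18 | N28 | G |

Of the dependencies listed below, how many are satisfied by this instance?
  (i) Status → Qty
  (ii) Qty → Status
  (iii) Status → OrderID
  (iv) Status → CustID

(i) Status → Qty: every LHS value maps to a single RHS value — holds.
(ii) Qty → Status: every LHS value maps to a single RHS value — holds.
(iii) Status → OrderID: every LHS value maps to a single RHS value — holds.
(iv) Status → CustID: Status=N: 4 rows → CustID takes values {v, k, m, g} — violation; Status=T: 5 rows → CustID takes values {m, p, r, g} — violation; Status=Z: 2 rows → CustID takes values {k, q} — violation — fails.
3 of the 4 dependencies hold.

3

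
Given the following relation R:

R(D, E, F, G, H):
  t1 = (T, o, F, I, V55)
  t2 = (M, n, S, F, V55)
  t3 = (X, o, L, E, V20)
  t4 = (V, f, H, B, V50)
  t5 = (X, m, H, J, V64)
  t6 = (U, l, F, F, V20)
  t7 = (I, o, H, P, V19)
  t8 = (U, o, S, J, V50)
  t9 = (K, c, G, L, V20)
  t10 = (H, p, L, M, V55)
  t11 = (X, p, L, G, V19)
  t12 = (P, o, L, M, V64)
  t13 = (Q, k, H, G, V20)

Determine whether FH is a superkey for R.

All 13 rows have distinct FH values, so FH → (all attributes) holds and FH is a superkey.

Yes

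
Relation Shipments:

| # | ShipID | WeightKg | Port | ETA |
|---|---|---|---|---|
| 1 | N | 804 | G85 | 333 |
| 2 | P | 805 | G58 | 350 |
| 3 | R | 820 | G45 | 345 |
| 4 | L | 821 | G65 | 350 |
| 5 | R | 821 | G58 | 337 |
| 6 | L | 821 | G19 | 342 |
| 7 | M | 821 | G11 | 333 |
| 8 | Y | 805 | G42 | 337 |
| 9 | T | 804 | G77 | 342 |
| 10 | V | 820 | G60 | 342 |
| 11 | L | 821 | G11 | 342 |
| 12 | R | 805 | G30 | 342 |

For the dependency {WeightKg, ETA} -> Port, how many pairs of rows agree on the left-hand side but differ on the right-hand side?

1

(WeightKg=821, ETA=342): violating pairs (6,11) — 1 pair.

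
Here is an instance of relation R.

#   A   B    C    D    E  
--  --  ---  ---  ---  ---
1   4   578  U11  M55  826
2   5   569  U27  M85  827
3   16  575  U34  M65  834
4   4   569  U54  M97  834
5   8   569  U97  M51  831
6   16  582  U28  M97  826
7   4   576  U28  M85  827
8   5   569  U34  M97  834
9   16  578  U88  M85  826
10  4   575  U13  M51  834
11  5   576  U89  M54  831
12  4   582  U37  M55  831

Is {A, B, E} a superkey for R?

Yes

All 12 rows have distinct {A, B, E} values, so {A, B, E} → (all attributes) holds and {A, B, E} is a superkey.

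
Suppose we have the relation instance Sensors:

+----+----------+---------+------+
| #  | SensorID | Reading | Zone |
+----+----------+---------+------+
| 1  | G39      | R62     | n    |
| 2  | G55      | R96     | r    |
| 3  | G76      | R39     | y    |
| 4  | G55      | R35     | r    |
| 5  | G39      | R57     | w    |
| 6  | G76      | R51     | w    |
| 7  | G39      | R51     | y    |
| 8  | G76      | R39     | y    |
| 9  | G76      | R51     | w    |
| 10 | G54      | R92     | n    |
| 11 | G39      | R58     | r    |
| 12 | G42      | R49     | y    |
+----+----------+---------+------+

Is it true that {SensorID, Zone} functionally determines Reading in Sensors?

No

(SensorID=G39, Zone=n): row 1 → Reading = R62 ✓
(SensorID=G55, Zone=r): rows 2, 4 → Reading takes values {R96, R35} — violation
(SensorID=G76, Zone=y): rows 3, 8 → Reading = R39, R39 ✓
(SensorID=G39, Zone=w): row 5 → Reading = R57 ✓
(SensorID=G76, Zone=w): rows 6, 9 → Reading = R51, R51 ✓
(SensorID=G39, Zone=y): row 7 → Reading = R51 ✓
(SensorID=G54, Zone=n): row 10 → Reading = R92 ✓
(SensorID=G39, Zone=r): row 11 → Reading = R58 ✓
(SensorID=G42, Zone=y): row 12 → Reading = R49 ✓
Two rows agree on {SensorID, Zone} but differ on Reading, so {SensorID, Zone} → Reading does not hold.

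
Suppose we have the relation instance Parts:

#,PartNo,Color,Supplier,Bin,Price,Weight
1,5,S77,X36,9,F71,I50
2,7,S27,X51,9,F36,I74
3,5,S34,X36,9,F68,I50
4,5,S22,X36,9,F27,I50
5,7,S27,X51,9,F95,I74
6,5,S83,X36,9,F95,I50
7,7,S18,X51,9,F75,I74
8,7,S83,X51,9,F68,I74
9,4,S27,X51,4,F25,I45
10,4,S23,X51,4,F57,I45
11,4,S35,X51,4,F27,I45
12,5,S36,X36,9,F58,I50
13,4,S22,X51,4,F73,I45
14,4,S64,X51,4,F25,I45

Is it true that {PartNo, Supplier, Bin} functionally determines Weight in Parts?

(PartNo=5, Supplier=X36, Bin=9): rows 1, 3, 4, 6, 12 → Weight = I50, I50, I50, I50, I50 ✓
(PartNo=7, Supplier=X51, Bin=9): rows 2, 5, 7, 8 → Weight = I74, I74, I74, I74 ✓
(PartNo=4, Supplier=X51, Bin=4): rows 9, 10, 11, 13, 14 → Weight = I45, I45, I45, I45, I45 ✓
Every {PartNo, Supplier, Bin} value is associated with a single Weight value, so {PartNo, Supplier, Bin} -> Weight holds.

Yes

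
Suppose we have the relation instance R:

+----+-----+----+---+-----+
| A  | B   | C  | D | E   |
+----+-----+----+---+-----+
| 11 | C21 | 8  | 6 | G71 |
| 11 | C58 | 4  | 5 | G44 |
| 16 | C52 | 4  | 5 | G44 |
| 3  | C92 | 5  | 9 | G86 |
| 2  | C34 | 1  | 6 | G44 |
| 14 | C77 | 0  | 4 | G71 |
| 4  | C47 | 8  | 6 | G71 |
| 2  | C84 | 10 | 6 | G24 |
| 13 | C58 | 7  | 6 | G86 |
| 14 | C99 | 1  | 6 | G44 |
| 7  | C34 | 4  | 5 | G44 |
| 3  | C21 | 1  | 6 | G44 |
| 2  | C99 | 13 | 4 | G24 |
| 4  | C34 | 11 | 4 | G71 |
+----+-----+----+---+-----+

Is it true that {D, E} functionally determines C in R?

(D=6, E=G71): 2 rows → C = 8, 8 ✓
(D=5, E=G44): 3 rows → C = 4, 4, 4 ✓
(D=9, E=G86): 1 row → C = 5 ✓
(D=6, E=G44): 3 rows → C = 1, 1, 1 ✓
(D=4, E=G71): 2 rows → C takes values {0, 11} — violation
(D=6, E=G24): 1 row → C = 10 ✓
(D=6, E=G86): 1 row → C = 7 ✓
(D=4, E=G24): 1 row → C = 13 ✓
Two rows agree on {D, E} but differ on C, so {D, E} -> C does not hold.

No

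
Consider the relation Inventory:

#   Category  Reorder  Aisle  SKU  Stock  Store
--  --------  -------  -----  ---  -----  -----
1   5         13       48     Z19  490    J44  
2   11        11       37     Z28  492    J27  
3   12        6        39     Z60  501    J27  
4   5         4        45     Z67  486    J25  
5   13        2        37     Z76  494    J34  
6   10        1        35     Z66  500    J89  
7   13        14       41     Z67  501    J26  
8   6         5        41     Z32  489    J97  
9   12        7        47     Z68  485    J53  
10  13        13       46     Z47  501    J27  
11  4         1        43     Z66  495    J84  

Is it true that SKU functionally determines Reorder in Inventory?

SKU=Z19: row 1 → Reorder = 13 ✓
SKU=Z28: row 2 → Reorder = 11 ✓
SKU=Z60: row 3 → Reorder = 6 ✓
SKU=Z67: rows 4, 7 → Reorder takes values {4, 14} — violation
SKU=Z76: row 5 → Reorder = 2 ✓
SKU=Z66: rows 6, 11 → Reorder = 1, 1 ✓
SKU=Z32: row 8 → Reorder = 5 ✓
SKU=Z68: row 9 → Reorder = 7 ✓
SKU=Z47: row 10 → Reorder = 13 ✓
Two rows agree on SKU but differ on Reorder, so SKU → Reorder does not hold.

No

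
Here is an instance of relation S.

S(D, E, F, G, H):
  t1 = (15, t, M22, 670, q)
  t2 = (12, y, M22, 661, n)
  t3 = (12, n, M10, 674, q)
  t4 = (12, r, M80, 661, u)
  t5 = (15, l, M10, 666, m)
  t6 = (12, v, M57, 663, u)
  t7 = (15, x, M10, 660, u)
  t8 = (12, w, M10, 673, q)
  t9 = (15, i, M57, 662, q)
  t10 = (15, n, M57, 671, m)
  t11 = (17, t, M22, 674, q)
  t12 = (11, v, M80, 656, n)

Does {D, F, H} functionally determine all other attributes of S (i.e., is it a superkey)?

Rows 3 and 8 have the same {D, F, H} value (D=12, F=M10, H=q) but are distinct tuples, so {D, F, H} does not determine every attribute — not a superkey.

No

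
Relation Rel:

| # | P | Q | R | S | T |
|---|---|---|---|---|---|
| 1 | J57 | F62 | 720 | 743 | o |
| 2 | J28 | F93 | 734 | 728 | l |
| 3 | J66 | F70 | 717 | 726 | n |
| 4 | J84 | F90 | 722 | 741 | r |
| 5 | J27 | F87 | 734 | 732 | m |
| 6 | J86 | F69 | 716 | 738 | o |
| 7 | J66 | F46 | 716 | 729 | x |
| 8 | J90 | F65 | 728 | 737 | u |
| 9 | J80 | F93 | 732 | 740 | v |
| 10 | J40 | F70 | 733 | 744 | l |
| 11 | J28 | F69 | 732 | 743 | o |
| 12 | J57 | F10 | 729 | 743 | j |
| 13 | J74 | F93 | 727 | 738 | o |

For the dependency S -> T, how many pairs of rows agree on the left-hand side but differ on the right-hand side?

2

S=743: violating pairs (1,12), (11,12) — 2 pairs.
S=738: all 2 rows agree on T — 0 pairs.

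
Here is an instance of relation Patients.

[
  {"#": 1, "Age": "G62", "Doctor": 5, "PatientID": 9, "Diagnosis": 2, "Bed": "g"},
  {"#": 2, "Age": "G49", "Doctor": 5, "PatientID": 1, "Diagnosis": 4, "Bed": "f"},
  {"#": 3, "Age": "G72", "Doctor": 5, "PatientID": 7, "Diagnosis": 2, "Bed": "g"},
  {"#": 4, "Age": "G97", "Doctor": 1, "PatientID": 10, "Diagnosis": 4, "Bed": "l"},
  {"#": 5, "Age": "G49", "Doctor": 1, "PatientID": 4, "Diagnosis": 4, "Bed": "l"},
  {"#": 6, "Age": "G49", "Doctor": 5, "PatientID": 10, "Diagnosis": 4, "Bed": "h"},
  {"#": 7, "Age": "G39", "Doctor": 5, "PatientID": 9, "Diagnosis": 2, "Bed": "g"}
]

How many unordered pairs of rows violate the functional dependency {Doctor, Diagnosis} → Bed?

(Doctor=5, Diagnosis=2): all 3 rows agree on Bed — 0 pairs.
(Doctor=5, Diagnosis=4): violating pairs (2,6) — 1 pair.
(Doctor=1, Diagnosis=4): all 2 rows agree on Bed — 0 pairs.

1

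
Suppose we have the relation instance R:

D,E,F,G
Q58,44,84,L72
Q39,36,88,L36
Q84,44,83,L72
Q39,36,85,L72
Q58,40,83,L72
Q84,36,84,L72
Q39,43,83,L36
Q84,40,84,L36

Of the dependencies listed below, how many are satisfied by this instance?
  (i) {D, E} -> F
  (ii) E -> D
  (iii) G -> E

0

(i) {D, E} -> F: (D=Q39, E=36): 2 rows → F takes values {88, 85} — violation — fails.
(ii) E -> D: E=44: 2 rows → D takes values {Q58, Q84} — violation; E=36: 3 rows → D takes values {Q39, Q84} — violation; E=40: 2 rows → D takes values {Q58, Q84} — violation — fails.
(iii) G -> E: G=L72: 5 rows → E takes values {44, 36, 40} — violation; G=L36: 3 rows → E takes values {36, 43, 40} — violation — fails.
None of the 3 dependencies hold.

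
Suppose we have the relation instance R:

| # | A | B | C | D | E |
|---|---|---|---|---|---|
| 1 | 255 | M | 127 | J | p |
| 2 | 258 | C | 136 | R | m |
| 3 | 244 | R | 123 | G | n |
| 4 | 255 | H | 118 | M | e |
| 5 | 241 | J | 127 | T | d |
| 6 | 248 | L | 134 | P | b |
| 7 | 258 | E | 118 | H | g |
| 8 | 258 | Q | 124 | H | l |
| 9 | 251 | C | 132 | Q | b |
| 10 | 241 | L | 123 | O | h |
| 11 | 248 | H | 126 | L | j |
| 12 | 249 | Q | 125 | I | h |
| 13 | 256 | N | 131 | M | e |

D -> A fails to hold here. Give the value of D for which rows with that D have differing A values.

D=J: row 1 → A = 255 ✓
D=R: row 2 → A = 258 ✓
D=G: row 3 → A = 244 ✓
D=M: rows 4, 13 → A takes values {255, 256} — violation
D=T: row 5 → A = 241 ✓
D=P: row 6 → A = 248 ✓
D=H: rows 7, 8 → A = 258, 258 ✓
D=Q: row 9 → A = 251 ✓
D=O: row 10 → A = 241 ✓
D=L: row 11 → A = 248 ✓
D=I: row 12 → A = 249 ✓
The only D value with inconsistent A is D=M.

M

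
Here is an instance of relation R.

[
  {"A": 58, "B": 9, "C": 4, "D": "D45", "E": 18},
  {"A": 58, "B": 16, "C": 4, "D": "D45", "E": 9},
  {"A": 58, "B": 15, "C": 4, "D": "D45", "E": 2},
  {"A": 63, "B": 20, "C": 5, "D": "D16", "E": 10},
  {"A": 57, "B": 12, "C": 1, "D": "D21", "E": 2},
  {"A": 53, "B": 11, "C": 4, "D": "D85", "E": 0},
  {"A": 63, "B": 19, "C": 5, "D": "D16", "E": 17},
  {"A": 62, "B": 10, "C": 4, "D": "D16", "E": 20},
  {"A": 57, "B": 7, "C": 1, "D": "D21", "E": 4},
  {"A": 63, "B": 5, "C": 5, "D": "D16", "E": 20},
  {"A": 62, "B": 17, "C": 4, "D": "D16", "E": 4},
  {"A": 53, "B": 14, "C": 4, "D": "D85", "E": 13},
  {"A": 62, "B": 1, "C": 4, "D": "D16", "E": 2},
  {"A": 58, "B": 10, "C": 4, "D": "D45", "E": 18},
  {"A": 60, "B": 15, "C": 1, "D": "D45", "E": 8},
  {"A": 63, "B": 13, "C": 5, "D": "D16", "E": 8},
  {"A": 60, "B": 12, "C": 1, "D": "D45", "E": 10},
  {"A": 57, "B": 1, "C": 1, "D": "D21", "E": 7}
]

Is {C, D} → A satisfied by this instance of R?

(C=4, D=D45): 4 rows → A = 58, 58, 58, 58 ✓
(C=5, D=D16): 4 rows → A = 63, 63, 63, 63 ✓
(C=1, D=D21): 3 rows → A = 57, 57, 57 ✓
(C=4, D=D85): 2 rows → A = 53, 53 ✓
(C=4, D=D16): 3 rows → A = 62, 62, 62 ✓
(C=1, D=D45): 2 rows → A = 60, 60 ✓
Every {C, D} value is associated with a single A value, so {C, D} → A holds.

Yes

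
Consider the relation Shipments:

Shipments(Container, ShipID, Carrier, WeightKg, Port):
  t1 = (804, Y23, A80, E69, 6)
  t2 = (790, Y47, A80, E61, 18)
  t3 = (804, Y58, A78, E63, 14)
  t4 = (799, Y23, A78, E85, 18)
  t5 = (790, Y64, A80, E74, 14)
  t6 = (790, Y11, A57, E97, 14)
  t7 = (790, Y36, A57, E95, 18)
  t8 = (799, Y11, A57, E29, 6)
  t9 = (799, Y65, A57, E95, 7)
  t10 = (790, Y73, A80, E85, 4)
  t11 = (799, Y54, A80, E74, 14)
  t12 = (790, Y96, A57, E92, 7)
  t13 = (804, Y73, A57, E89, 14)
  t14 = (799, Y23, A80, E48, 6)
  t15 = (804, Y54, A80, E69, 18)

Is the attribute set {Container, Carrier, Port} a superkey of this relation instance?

All 15 rows have distinct {Container, Carrier, Port} values, so {Container, Carrier, Port} → (all attributes) holds and {Container, Carrier, Port} is a superkey.

Yes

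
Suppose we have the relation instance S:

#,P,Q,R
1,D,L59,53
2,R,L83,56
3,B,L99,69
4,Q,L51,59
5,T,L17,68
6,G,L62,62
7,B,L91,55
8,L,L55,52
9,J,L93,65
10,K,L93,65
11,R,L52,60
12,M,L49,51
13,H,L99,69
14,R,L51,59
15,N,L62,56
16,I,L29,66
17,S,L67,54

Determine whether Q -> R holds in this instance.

Q=L59: row 1 → R = 53 ✓
Q=L83: row 2 → R = 56 ✓
Q=L99: rows 3, 13 → R = 69, 69 ✓
Q=L51: rows 4, 14 → R = 59, 59 ✓
Q=L17: row 5 → R = 68 ✓
Q=L62: rows 6, 15 → R takes values {62, 56} — violation
Q=L91: row 7 → R = 55 ✓
Q=L55: row 8 → R = 52 ✓
Q=L93: rows 9, 10 → R = 65, 65 ✓
Q=L52: row 11 → R = 60 ✓
Q=L49: row 12 → R = 51 ✓
Q=L29: row 16 → R = 66 ✓
Q=L67: row 17 → R = 54 ✓
Two rows agree on Q but differ on R, so Q -> R does not hold.

No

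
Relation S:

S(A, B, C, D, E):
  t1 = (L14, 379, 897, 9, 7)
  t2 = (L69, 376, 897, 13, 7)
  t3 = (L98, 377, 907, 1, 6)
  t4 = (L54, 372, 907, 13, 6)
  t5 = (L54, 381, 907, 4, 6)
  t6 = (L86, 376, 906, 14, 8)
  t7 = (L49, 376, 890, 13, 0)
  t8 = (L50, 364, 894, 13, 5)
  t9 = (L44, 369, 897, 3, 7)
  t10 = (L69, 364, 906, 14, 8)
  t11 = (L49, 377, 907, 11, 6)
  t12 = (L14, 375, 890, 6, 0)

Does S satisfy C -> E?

C=897: rows 1, 2, 9 → E = 7, 7, 7 ✓
C=907: rows 3, 4, 5, 11 → E = 6, 6, 6, 6 ✓
C=906: rows 6, 10 → E = 8, 8 ✓
C=890: rows 7, 12 → E = 0, 0 ✓
C=894: row 8 → E = 5 ✓
Every C value is associated with a single E value, so C -> E holds.

Yes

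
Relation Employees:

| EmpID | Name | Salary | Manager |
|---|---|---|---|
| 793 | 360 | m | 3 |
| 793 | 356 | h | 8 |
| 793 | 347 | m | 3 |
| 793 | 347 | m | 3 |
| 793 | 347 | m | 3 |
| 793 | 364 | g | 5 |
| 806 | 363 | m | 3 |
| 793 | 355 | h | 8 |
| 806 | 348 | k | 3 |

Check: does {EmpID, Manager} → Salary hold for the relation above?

(EmpID=793, Manager=3): 4 rows → Salary = m, m, m, m ✓
(EmpID=793, Manager=8): 2 rows → Salary = h, h ✓
(EmpID=793, Manager=5): 1 row → Salary = g ✓
(EmpID=806, Manager=3): 2 rows → Salary takes values {m, k} — violation
Two rows agree on {EmpID, Manager} but differ on Salary, so {EmpID, Manager} → Salary does not hold.

No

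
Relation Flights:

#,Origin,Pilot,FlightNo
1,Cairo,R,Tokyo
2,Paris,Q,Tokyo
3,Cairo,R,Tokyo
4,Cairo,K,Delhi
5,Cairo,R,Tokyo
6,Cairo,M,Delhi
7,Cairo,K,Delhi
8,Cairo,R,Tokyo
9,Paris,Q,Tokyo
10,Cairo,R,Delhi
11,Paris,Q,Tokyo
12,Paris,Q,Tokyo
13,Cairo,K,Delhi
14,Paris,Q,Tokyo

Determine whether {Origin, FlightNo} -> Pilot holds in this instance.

(Origin=Cairo, FlightNo=Tokyo): rows 1, 3, 5, 8 → Pilot = R, R, R, R ✓
(Origin=Paris, FlightNo=Tokyo): rows 2, 9, 11, 12, 14 → Pilot = Q, Q, Q, Q, Q ✓
(Origin=Cairo, FlightNo=Delhi): rows 4, 6, 7, 10, 13 → Pilot takes values {K, M, R} — violation
Two rows agree on {Origin, FlightNo} but differ on Pilot, so {Origin, FlightNo} -> Pilot does not hold.

No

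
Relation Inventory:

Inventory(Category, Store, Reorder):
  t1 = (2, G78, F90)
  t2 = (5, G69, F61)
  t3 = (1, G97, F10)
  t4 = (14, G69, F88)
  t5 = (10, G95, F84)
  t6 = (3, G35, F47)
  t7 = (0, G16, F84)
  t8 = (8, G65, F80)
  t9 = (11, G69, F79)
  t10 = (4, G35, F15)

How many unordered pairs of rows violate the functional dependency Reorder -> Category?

1

Reorder=F84: violating pairs (5,7) — 1 pair.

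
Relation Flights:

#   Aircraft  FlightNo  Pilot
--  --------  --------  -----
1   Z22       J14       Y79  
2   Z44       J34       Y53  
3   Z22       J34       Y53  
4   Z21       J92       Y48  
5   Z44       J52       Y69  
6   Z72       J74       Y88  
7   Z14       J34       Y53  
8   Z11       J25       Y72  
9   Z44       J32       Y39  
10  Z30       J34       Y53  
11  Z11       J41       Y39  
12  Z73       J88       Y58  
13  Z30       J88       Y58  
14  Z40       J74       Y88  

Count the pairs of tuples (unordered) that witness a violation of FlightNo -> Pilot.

FlightNo=J34: all 4 rows agree on Pilot — 0 pairs.
FlightNo=J74: all 2 rows agree on Pilot — 0 pairs.
FlightNo=J88: all 2 rows agree on Pilot — 0 pairs.

0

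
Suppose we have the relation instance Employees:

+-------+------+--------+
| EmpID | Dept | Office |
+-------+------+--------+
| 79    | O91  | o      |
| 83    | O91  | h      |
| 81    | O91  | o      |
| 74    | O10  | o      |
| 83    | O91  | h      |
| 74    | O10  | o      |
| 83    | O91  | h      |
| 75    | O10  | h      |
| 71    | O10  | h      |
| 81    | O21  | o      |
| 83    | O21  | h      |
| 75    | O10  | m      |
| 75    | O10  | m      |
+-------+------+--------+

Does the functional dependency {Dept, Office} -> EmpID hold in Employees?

No

(Dept=O91, Office=o): 2 rows → EmpID takes values {79, 81} — violation
(Dept=O91, Office=h): 3 rows → EmpID = 83, 83, 83 ✓
(Dept=O10, Office=o): 2 rows → EmpID = 74, 74 ✓
(Dept=O10, Office=h): 2 rows → EmpID takes values {75, 71} — violation
(Dept=O21, Office=o): 1 row → EmpID = 81 ✓
(Dept=O21, Office=h): 1 row → EmpID = 83 ✓
(Dept=O10, Office=m): 2 rows → EmpID = 75, 75 ✓
Two rows agree on {Dept, Office} but differ on EmpID, so {Dept, Office} -> EmpID does not hold.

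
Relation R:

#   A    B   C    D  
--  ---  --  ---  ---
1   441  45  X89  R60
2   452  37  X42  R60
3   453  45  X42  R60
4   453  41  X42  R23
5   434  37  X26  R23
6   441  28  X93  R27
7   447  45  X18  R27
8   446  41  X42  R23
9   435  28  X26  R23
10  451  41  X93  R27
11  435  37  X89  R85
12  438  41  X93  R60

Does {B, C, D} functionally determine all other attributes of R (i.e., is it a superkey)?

No

Rows 4 and 8 have the same {B, C, D} value (B=41, C=X42, D=R23) but are distinct tuples, so {B, C, D} does not determine every attribute — not a superkey.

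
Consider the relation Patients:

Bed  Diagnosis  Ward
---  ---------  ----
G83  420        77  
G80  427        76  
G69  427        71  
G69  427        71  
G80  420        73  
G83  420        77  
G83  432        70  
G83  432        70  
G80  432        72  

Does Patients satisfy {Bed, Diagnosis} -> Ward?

Yes

(Bed=G83, Diagnosis=420): 2 rows → Ward = 77, 77 ✓
(Bed=G80, Diagnosis=427): 1 row → Ward = 76 ✓
(Bed=G69, Diagnosis=427): 2 rows → Ward = 71, 71 ✓
(Bed=G80, Diagnosis=420): 1 row → Ward = 73 ✓
(Bed=G83, Diagnosis=432): 2 rows → Ward = 70, 70 ✓
(Bed=G80, Diagnosis=432): 1 row → Ward = 72 ✓
Every {Bed, Diagnosis} value is associated with a single Ward value, so {Bed, Diagnosis} -> Ward holds.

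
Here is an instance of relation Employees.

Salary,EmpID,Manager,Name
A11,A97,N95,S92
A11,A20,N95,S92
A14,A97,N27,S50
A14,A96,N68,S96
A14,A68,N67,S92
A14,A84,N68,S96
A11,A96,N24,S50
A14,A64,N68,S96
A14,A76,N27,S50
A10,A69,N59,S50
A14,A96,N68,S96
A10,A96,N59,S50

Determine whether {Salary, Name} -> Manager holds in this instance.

Yes

(Salary=A11, Name=S92): 2 rows → Manager = N95, N95 ✓
(Salary=A14, Name=S50): 2 rows → Manager = N27, N27 ✓
(Salary=A14, Name=S96): 4 rows → Manager = N68, N68, N68, N68 ✓
(Salary=A14, Name=S92): 1 row → Manager = N67 ✓
(Salary=A11, Name=S50): 1 row → Manager = N24 ✓
(Salary=A10, Name=S50): 2 rows → Manager = N59, N59 ✓
Every {Salary, Name} value is associated with a single Manager value, so {Salary, Name} -> Manager holds.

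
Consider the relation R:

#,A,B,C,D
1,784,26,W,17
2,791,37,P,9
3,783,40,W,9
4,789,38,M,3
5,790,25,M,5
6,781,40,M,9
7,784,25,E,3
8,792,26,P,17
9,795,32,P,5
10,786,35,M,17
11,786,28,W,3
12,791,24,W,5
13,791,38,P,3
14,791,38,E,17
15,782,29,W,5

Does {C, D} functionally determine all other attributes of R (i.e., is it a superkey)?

No

Rows 12 and 15 have the same {C, D} value (C=W, D=5) but are distinct tuples, so {C, D} does not determine every attribute — not a superkey.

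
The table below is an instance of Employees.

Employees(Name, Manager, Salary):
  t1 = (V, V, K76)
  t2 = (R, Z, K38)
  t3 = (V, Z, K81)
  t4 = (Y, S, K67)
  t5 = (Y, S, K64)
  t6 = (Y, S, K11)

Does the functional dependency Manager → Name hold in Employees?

No

Manager=V: row 1 → Name = V ✓
Manager=Z: rows 2, 3 → Name takes values {R, V} — violation
Manager=S: rows 4, 5, 6 → Name = Y, Y, Y ✓
Two rows agree on Manager but differ on Name, so Manager → Name does not hold.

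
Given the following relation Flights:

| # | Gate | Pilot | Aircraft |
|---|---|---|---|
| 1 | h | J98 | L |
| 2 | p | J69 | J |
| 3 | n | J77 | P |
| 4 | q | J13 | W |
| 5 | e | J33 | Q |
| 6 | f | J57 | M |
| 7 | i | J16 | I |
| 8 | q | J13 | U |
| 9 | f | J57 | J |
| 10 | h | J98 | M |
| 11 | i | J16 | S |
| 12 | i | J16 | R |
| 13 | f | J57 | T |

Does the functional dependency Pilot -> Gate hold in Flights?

Pilot=J98: rows 1, 10 → Gate = h, h ✓
Pilot=J69: row 2 → Gate = p ✓
Pilot=J77: row 3 → Gate = n ✓
Pilot=J13: rows 4, 8 → Gate = q, q ✓
Pilot=J33: row 5 → Gate = e ✓
Pilot=J57: rows 6, 9, 13 → Gate = f, f, f ✓
Pilot=J16: rows 7, 11, 12 → Gate = i, i, i ✓
Every Pilot value is associated with a single Gate value, so Pilot -> Gate holds.

Yes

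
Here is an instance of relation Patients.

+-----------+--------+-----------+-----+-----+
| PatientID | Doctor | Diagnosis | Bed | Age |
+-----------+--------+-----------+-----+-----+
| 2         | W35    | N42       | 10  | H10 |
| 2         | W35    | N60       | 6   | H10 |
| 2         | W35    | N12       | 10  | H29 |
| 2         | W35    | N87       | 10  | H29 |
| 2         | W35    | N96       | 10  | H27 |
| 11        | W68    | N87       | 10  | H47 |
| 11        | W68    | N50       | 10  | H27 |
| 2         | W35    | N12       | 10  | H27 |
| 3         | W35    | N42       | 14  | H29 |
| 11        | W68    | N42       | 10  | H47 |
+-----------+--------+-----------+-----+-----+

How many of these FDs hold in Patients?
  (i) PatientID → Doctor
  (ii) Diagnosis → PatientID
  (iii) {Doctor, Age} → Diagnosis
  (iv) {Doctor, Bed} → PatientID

2

(i) PatientID → Doctor: every LHS value maps to a single RHS value — holds.
(ii) Diagnosis → PatientID: Diagnosis=N42: 3 rows → PatientID takes values {2, 3, 11} — violation; Diagnosis=N87: 2 rows → PatientID takes values {2, 11} — violation — fails.
(iii) {Doctor, Age} → Diagnosis: (Doctor=W35, Age=H10): 2 rows → Diagnosis takes values {N42, N60} — violation; (Doctor=W35, Age=H29): 3 rows → Diagnosis takes values {N12, N87, N42} — violation; (Doctor=W35, Age=H27): 2 rows → Diagnosis takes values {N96, N12} — violation; (Doctor=W68, Age=H47): 2 rows → Diagnosis takes values {N87, N42} — violation — fails.
(iv) {Doctor, Bed} → PatientID: every LHS value maps to a single RHS value — holds.
2 of the 4 dependencies hold.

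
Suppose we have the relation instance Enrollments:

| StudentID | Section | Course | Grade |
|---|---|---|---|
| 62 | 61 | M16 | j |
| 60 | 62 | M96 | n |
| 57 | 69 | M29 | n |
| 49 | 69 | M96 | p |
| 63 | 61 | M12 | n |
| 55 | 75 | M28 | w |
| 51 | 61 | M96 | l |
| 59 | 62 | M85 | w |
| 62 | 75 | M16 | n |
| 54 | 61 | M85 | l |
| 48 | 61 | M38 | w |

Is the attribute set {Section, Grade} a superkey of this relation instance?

No

Two distinct rows share (Section=61, Grade=l), so {Section, Grade} does not determine every attribute — not a superkey.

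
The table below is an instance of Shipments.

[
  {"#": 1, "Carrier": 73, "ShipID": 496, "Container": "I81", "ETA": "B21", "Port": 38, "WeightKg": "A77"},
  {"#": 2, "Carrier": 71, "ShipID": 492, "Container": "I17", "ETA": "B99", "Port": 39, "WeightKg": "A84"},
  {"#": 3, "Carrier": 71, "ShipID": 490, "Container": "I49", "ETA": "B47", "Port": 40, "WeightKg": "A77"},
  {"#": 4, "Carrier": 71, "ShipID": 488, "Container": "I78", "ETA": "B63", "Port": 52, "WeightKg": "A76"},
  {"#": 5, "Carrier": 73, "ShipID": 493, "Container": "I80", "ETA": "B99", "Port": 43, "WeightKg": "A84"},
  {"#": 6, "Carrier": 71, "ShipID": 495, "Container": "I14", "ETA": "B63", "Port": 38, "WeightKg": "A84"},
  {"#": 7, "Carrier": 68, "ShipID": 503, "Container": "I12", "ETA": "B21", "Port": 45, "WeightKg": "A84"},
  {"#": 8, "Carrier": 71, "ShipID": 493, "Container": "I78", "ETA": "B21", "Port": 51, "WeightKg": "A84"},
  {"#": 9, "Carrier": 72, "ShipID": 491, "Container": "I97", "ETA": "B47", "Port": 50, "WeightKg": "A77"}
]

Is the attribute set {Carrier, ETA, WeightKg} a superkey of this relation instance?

Yes

All 9 rows have distinct {Carrier, ETA, WeightKg} values, so {Carrier, ETA, WeightKg} → (all attributes) holds and {Carrier, ETA, WeightKg} is a superkey.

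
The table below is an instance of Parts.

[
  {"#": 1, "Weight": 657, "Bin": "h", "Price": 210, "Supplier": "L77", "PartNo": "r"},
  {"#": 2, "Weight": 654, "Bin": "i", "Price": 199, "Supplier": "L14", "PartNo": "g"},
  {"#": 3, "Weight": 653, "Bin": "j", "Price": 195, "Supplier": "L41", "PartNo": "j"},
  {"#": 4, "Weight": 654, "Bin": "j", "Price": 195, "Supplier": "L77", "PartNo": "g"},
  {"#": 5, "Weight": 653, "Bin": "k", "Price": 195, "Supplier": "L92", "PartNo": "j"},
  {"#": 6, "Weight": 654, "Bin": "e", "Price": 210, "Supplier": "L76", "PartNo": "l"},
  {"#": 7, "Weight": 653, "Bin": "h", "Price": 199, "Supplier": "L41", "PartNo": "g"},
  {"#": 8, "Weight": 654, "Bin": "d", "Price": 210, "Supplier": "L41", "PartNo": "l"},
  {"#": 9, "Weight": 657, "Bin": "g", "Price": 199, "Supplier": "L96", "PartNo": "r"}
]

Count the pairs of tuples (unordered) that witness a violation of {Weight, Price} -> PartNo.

(Weight=653, Price=195): all 2 rows agree on PartNo — 0 pairs.
(Weight=654, Price=210): all 2 rows agree on PartNo — 0 pairs.

0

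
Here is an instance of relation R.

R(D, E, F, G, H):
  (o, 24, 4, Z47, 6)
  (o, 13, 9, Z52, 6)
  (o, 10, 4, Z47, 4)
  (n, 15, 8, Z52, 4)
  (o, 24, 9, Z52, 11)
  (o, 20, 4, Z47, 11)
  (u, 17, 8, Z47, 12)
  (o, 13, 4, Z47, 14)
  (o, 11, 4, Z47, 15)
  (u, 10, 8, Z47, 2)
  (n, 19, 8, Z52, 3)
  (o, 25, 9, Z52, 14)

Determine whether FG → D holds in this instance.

(F=4, G=Z47): 5 rows → D = o, o, o, o, o ✓
(F=9, G=Z52): 3 rows → D = o, o, o ✓
(F=8, G=Z52): 2 rows → D = n, n ✓
(F=8, G=Z47): 2 rows → D = u, u ✓
Every FG value is associated with a single D value, so FG → D holds.

Yes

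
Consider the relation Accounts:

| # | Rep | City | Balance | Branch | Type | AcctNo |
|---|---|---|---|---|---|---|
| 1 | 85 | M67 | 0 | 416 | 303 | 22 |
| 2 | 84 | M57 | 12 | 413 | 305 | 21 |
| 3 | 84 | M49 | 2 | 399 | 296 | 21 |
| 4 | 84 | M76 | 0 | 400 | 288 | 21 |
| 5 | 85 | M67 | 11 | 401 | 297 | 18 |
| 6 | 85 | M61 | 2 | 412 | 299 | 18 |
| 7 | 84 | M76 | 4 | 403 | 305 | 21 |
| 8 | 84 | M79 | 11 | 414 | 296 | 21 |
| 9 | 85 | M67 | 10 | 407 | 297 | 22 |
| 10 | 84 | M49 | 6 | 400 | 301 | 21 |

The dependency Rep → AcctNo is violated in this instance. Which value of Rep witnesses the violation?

Rep=85: rows 1, 5, 6, 9 → AcctNo takes values {22, 18} — violation
Rep=84: rows 2, 3, 4, 7, 8, 10 → AcctNo = 21, 21, 21, 21, 21, 21 ✓
The only Rep value with inconsistent AcctNo is Rep=85.

85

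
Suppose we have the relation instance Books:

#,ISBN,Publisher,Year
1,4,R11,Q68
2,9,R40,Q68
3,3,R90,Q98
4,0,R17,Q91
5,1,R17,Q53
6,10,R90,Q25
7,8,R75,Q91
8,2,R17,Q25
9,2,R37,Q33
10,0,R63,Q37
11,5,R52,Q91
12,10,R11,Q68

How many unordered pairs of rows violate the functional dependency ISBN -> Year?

ISBN=0: violating pairs (4,10) — 1 pair.
ISBN=10: violating pairs (6,12) — 1 pair.
ISBN=2: violating pairs (8,9) — 1 pair.

3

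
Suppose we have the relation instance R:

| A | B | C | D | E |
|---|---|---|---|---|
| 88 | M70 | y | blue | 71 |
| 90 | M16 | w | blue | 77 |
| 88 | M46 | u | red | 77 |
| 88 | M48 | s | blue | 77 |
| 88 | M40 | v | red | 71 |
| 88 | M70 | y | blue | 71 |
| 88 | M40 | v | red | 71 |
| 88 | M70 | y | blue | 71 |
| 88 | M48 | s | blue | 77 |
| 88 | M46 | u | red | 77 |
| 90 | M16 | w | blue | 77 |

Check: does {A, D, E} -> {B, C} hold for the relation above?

Yes

(A=88, D=blue, E=71): 3 rows → {B,C} = (M70, y), (M70, y), (M70, y) ✓
(A=90, D=blue, E=77): 2 rows → {B,C} = (M16, w), (M16, w) ✓
(A=88, D=red, E=77): 2 rows → {B,C} = (M46, u), (M46, u) ✓
(A=88, D=blue, E=77): 2 rows → {B,C} = (M48, s), (M48, s) ✓
(A=88, D=red, E=71): 2 rows → {B,C} = (M40, v), (M40, v) ✓
Every {A, D, E} value is associated with a single {B, C} value, so {A, D, E} -> {B, C} holds.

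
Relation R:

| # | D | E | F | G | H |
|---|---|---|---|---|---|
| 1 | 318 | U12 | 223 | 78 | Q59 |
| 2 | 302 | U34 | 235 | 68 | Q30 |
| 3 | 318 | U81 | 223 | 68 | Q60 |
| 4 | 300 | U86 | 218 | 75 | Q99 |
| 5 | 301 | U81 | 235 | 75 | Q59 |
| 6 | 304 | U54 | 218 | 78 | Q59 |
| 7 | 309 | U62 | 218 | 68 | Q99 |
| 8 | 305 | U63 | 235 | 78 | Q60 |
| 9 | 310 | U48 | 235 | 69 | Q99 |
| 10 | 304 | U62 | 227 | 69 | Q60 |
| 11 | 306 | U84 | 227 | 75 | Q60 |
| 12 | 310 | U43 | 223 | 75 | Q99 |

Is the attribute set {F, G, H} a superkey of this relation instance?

Yes

All 12 rows have distinct {F, G, H} values, so {F, G, H} → (all attributes) holds and {F, G, H} is a superkey.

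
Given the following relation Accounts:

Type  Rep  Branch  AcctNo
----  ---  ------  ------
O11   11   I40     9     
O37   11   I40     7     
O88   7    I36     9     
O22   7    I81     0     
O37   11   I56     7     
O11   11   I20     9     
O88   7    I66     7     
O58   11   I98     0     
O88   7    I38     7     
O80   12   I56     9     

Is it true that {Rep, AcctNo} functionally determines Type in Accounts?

(Rep=11, AcctNo=9): 2 rows → Type = O11, O11 ✓
(Rep=11, AcctNo=7): 2 rows → Type = O37, O37 ✓
(Rep=7, AcctNo=9): 1 row → Type = O88 ✓
(Rep=7, AcctNo=0): 1 row → Type = O22 ✓
(Rep=7, AcctNo=7): 2 rows → Type = O88, O88 ✓
(Rep=11, AcctNo=0): 1 row → Type = O58 ✓
(Rep=12, AcctNo=9): 1 row → Type = O80 ✓
Every {Rep, AcctNo} value is associated with a single Type value, so {Rep, AcctNo} -> Type holds.

Yes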